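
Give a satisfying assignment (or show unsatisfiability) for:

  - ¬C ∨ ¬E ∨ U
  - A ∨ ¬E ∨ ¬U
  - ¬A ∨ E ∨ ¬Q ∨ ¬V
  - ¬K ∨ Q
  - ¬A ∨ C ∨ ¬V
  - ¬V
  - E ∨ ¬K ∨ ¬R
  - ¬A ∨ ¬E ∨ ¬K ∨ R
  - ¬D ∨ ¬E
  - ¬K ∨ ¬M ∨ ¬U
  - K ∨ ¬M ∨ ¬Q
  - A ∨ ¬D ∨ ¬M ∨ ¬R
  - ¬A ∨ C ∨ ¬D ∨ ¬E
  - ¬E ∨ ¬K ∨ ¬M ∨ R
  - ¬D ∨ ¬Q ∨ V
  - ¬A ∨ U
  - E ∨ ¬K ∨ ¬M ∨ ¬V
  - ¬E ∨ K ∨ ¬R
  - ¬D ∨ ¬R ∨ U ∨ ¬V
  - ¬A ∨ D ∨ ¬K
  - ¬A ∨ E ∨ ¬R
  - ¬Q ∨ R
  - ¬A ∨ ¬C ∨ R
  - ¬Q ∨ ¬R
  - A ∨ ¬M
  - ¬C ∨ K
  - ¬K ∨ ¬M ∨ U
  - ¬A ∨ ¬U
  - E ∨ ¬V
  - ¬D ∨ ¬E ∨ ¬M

V: False, K: False, U: False, A: False, C: False, Q: False, R: True, M: False, D: False, E: False

Unit clause (¬V) forces V = False.
Try K = True:
  (¬K ∨ Q) forces Q = True.
  (¬D ∨ ¬Q ∨ V) forces D = False.
  (¬A ∨ D ∨ ¬K) forces A = False.
  (¬Q ∨ R) forces R = True.
  clause (¬Q ∨ ¬R) is falsified — backtrack.
So K = False.
  then (¬C ∨ K) forces C = False.
Set U = False.
  then (¬A ∨ U) forces A = False.
  then (A ∨ ¬M) forces M = False.
Try Q = True:
  (¬D ∨ ¬Q ∨ V) forces D = False.
  (¬Q ∨ R) forces R = True.
  clause (¬Q ∨ ¬R) is falsified — backtrack.
So Q = False.
Set R = True.
  then (¬E ∨ K ∨ ¬R) forces E = False.
Set D = False.
All clauses satisfied.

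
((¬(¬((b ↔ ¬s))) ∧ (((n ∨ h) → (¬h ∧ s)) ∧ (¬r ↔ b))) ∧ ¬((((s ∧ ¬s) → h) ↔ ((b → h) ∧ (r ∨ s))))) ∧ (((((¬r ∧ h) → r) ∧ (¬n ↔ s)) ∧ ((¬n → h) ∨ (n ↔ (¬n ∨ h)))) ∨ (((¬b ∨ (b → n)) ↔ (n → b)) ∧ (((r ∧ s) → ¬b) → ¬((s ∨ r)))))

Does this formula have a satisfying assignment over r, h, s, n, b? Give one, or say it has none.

UNSATISFIABLE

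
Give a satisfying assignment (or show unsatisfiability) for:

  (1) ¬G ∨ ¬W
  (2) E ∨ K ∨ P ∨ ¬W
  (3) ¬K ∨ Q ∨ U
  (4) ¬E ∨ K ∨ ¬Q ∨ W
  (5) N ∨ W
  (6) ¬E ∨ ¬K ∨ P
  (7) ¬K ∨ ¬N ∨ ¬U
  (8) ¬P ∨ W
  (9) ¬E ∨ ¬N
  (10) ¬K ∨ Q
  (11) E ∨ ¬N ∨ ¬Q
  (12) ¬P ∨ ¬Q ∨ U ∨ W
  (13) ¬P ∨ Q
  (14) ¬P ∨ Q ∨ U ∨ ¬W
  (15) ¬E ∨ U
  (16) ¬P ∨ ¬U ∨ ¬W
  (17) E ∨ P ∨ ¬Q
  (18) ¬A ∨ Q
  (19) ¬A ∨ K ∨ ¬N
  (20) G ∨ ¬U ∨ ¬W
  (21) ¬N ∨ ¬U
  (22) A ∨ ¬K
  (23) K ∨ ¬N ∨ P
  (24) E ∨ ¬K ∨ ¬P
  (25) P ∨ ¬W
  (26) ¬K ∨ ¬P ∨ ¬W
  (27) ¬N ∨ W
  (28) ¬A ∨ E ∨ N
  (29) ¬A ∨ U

K = False, A = False, G = False, U = False, E = False, W = True, Q = True, N = False, P = True

Set K = False.
Set A = False.
Try G = True:
  (¬G ∨ ¬W) forces W = False.
  (N ∨ W) forces N = True.
  clause (¬N ∨ W) is falsified — backtrack.
So G = False.
Try U = True:
  (G ∨ ¬U ∨ ¬W) forces W = False.
  (N ∨ W) forces N = True.
  clause (¬N ∨ ¬U) is falsified — backtrack.
So U = False.
  then (¬E ∨ U) forces E = False.
Try W = False:
  (N ∨ W) forces N = True.
  clause (¬N ∨ W) is falsified — backtrack.
So W = True.
  then (E ∨ K ∨ P ∨ ¬W) forces P = True.
  then (¬P ∨ Q) forces Q = True.
  then (E ∨ ¬N ∨ ¬Q) forces N = False.
All clauses satisfied.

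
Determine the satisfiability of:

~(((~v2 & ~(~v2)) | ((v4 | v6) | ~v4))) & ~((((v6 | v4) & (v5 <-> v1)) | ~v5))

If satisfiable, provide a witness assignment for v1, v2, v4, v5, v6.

The formula is unsatisfiable.

The conjunct ~(((~v2 & ~(~v2)) | ((v4 | v6) | ~v4))) is unsatisfiable on its own:
  v2=F, v4=F, v6=F: evaluates to False.
  v2=F, v4=F, v6=T: evaluates to False.
  v2=F, v4=T, v6=F: evaluates to False.
  v2=F, v4=T, v6=T: evaluates to False.
  v2=T, v4=F, v6=F: evaluates to False.
  v2=T, v4=F, v6=T: evaluates to False.
  v2=T, v4=T, v6=F: evaluates to False.
  v2=T, v4=T, v6=T: evaluates to False.
So the whole conjunction is unsatisfiable.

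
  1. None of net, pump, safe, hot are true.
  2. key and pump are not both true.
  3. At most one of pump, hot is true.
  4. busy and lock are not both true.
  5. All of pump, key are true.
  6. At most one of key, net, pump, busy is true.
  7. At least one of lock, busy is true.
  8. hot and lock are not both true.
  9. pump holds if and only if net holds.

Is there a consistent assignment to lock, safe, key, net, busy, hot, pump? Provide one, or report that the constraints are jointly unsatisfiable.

UNSATISFIABLE

Case pump = True:
  Constraint (1) is violated (pump=T) — contradiction.
Case pump = False:
  Constraint (5) is violated (pump=F) — contradiction.
Both cases fail — unsatisfiable.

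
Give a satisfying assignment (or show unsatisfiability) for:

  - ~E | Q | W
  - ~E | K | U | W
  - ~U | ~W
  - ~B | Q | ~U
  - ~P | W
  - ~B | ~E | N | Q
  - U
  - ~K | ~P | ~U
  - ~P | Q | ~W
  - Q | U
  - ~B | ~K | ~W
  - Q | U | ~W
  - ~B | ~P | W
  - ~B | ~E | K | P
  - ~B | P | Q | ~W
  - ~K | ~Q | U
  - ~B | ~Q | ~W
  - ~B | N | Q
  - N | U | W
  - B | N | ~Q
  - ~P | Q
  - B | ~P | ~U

U=T; K=T; N=F; E=T; P=F; W=F; Q=T; B=T

Unit clause (U) forces U = True.
In (~U | ~W) only ~W is left, so W = False.
In (~P | W) only ~P is left, so P = False.
Set K = True.
Set N = False.
Set E = True.
  then (~E | Q | W) forces Q = True.
  then (B | N | ~Q) forces B = True.
All clauses satisfied.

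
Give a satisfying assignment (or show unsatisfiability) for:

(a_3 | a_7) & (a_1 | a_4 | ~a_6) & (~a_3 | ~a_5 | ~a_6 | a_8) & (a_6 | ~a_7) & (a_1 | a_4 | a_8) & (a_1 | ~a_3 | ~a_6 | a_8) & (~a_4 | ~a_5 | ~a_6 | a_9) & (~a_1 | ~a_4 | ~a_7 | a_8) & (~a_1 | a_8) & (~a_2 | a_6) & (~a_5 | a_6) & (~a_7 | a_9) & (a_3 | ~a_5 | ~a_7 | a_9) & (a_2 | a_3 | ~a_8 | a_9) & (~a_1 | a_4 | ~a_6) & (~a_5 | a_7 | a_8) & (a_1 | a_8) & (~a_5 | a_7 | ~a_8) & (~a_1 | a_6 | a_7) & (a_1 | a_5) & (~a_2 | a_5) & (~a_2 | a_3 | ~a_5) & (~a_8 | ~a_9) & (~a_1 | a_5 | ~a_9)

a_1: True; a_2: False; a_3: True; a_4: True; a_5: False; a_6: True; a_7: False; a_8: True; a_9: False

Set a_1 = True.
  then (~a_1 | a_8) forces a_8 = True.
  then (~a_8 | ~a_9) forces a_9 = False.
  then (~a_7 | a_9) forces a_7 = False.
  then (~a_5 | a_7 | ~a_8) forces a_5 = False.
  then (~a_1 | a_6 | a_7) forces a_6 = True.
  then (~a_2 | a_5) forces a_2 = False.
  then (a_3 | a_7) forces a_3 = True.
  then (~a_1 | a_4 | ~a_6) forces a_4 = True.
All clauses satisfied.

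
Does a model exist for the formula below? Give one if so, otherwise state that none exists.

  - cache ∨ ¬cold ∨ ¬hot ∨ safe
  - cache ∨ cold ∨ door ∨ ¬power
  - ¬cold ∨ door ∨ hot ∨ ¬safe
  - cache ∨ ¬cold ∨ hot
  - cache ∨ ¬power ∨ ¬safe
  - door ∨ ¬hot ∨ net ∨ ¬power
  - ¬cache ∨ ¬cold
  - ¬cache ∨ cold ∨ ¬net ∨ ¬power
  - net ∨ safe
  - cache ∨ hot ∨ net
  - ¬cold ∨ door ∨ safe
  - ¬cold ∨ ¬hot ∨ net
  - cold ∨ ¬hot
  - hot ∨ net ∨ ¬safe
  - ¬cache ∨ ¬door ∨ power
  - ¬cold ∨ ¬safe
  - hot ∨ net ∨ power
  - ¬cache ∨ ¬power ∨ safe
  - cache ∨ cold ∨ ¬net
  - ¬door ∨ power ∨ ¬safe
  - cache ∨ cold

Try net = False:
  (net ∨ safe) forces safe = True.
  (hot ∨ net ∨ ¬safe) forces hot = True.
  (¬cold ∨ ¬hot ∨ net) forces cold = False.
  clause (cold ∨ ¬hot) is falsified — backtrack.
So net = True.
Set power = False.
Set safe = True.
  then (¬cold ∨ ¬safe) forces cold = False.
  then (cache ∨ cold ∨ ¬net) forces cache = True.
  then (¬door ∨ power ∨ ¬safe) forces door = False.
  then (cold ∨ ¬hot) forces hot = False.
All clauses satisfied.

net: True, power: False, safe: True, hot: False, cold: False, cache: True, door: False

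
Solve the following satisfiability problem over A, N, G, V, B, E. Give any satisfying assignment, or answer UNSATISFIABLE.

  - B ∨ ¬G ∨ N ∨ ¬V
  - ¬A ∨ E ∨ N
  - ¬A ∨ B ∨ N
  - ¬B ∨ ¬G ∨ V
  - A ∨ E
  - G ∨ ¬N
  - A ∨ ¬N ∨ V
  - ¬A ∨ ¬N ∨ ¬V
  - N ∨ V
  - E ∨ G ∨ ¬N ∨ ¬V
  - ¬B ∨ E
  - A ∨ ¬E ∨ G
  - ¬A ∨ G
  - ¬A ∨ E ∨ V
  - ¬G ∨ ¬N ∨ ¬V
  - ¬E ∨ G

Set A = True.
  then (¬A ∨ G) forces G = True.
Set N = False.
  then (¬A ∨ E ∨ N) forces E = True.
  then (¬A ∨ B ∨ N) forces B = True.
  then (¬B ∨ ¬G ∨ V) forces V = True.
All clauses satisfied.

A=T; N=F; G=T; V=T; B=T; E=T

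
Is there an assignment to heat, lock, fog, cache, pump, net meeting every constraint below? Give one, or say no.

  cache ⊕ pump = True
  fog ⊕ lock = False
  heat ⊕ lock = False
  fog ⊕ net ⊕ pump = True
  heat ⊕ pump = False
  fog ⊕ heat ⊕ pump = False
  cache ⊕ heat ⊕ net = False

heat = False, lock = False, fog = False, cache = True, pump = False, net = True

cache ⊕ pump = T ⊕ F = True ✓
fog ⊕ lock = F ⊕ F = False ✓
heat ⊕ lock = F ⊕ F = False ✓
fog ⊕ net ⊕ pump = F ⊕ T ⊕ F = True ✓
heat ⊕ pump = F ⊕ F = False ✓
fog ⊕ heat ⊕ pump = F ⊕ F ⊕ F = False ✓
cache ⊕ heat ⊕ net = T ⊕ F ⊕ T = False ✓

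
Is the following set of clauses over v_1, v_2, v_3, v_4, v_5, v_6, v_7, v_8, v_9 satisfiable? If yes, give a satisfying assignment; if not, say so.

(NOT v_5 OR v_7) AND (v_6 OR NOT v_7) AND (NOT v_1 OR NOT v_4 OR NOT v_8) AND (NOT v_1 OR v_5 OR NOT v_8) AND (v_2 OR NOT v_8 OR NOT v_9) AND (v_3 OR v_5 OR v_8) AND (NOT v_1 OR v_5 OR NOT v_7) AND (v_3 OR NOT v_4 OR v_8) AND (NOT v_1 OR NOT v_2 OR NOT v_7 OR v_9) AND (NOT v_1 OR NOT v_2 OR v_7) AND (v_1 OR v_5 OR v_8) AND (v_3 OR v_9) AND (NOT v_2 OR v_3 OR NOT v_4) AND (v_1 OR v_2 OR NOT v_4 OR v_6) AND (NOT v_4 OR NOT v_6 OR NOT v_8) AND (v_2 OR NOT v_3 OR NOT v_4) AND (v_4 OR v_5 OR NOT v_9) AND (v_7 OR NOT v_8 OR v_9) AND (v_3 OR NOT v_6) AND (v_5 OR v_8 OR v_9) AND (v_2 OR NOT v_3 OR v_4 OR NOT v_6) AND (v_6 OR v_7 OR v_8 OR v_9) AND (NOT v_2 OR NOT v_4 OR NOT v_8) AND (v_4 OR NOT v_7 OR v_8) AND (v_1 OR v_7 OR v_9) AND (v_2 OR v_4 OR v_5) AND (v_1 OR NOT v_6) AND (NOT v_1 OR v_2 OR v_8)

v_1: True, v_2: True, v_3: True, v_4: True, v_5: True, v_6: True, v_7: True, v_8: False, v_9: True

Set v_1 = True.
Set v_2 = True.
  then (NOT v_1 OR NOT v_2 OR v_7) forces v_7 = True.
  then (v_6 OR NOT v_7) forces v_6 = True.
  then (NOT v_1 OR v_5 OR NOT v_7) forces v_5 = True.
  then (NOT v_1 OR NOT v_2 OR NOT v_7 OR v_9) forces v_9 = True.
  then (v_3 OR NOT v_6) forces v_3 = True.
Set v_4 = True.
  then (NOT v_1 OR NOT v_4 OR NOT v_8) forces v_8 = False.
All clauses satisfied.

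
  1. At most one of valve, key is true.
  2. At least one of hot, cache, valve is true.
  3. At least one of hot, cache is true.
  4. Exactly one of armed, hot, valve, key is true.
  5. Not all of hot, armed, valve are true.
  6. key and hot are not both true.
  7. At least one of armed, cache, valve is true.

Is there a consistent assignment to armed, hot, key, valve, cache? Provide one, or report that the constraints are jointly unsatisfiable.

armed = True; hot = False; key = False; valve = False; cache = True

  (1) {valve, key}: 0 true — at most one ✓
  (2) {hot, cache, valve}: 1 true — at least one ✓
  (3) {hot, cache}: 1 true — at least one ✓
  (4) {armed, hot, valve, key}: 1 true — exactly one ✓
  (5) {hot, armed, valve}: 1/3 true — not all ✓
  (6) key=F, hot=F — not both ✓
  (7) {armed, cache, valve}: 2 true — at least one ✓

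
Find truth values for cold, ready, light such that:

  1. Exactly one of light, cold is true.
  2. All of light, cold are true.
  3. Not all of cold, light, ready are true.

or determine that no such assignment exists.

UNSATISFIABLE

Case cold = True:
  (1) with cold=T forces light = False.
  Constraint (2) is violated (light=F) — contradiction.
Case cold = False:
  Constraint (2) is violated (cold=F) — contradiction.
Both cases fail — unsatisfiable.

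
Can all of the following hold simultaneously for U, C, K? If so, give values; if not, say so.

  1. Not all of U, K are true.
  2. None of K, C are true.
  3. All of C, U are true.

Case C = True:
  Constraint (2) is violated (C=T) — contradiction.
Case C = False:
  Constraint (3) is violated (C=F) — contradiction.
Both cases fail — unsatisfiable.

The formula is unsatisfiable.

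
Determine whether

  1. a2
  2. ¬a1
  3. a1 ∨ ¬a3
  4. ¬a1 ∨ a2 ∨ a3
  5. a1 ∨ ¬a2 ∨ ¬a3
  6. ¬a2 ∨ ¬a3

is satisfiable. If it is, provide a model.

a1: False, a2: True, a3: False

Unit clause (a2) forces a2 = True.
Unit clause (¬a1) forces a1 = False.
In (a1 ∨ ¬a3) only ¬a3 is left, so a3 = False.
All clauses satisfied.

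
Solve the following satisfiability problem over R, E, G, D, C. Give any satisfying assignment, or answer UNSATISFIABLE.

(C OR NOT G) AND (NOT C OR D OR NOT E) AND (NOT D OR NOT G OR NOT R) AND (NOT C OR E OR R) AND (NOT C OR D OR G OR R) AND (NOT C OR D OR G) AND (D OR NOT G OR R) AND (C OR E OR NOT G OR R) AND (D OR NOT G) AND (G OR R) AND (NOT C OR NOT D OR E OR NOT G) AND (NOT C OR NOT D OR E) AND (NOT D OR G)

R = True, E = False, G = False, D = False, C = False

Set R = True.
Set E = False.
Try G = True:
  (C OR NOT G) forces C = True.
  (NOT D OR NOT G OR NOT R) forces D = False.
  clause (D OR NOT G) is falsified — backtrack.
So G = False.
  then (NOT D OR G) forces D = False.
  then (NOT C OR D OR G) forces C = False.
All clauses satisfied.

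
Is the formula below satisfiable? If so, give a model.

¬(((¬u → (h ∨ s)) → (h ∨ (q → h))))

s = False, h = False, q = True, u = True

  ¬(((¬u → (h ∨ s)) → (h ∨ (q → h)))) = True
    (¬u → (h ∨ s)) → (h ∨ (q → h)) = False
      ¬u → (h ∨ s) = True
        ¬u = False
        h ∨ s = False
      h ∨ (q → h) = False
        q → h = False
The formula evaluates to True.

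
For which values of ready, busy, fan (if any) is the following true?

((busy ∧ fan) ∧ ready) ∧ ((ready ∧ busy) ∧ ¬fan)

Case fan = True: the conjunct ¬fan is False.
Case fan = False: the conjunct fan is False.
Both cases fail — unsatisfiable.

Unsatisfiable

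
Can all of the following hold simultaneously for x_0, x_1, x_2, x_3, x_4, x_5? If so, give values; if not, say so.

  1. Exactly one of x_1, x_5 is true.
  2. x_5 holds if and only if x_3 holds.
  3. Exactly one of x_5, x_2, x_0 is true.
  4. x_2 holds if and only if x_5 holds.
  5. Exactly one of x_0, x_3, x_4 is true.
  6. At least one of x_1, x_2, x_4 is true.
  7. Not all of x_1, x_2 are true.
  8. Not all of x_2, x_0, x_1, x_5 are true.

x_0: True; x_1: True; x_2: False; x_3: False; x_4: False; x_5: False

  (1) {x_1, x_5}: 1 true — exactly one ✓
  (2) x_5=F, x_3=F — same ✓
  (3) {x_5, x_2, x_0}: 1 true — exactly one ✓
  (4) x_2=F, x_5=F — same ✓
  (5) {x_0, x_3, x_4}: 1 true — exactly one ✓
  (6) {x_1, x_2, x_4}: 1 true — at least one ✓
  (7) {x_1, x_2}: 1/2 true — not all ✓
  (8) {x_2, x_0, x_1, x_5}: 2/4 true — not all ✓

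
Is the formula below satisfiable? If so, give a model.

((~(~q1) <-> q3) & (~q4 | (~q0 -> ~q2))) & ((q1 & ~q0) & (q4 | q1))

q0 = False; q1 = True; q2 = True; q3 = True; q4 = False

  (~(~q1) <-> q3) & (~q4 | (~q0 -> ~q2)) = True
    ~(~q1) <-> q3 = True
      ~(~q1) = True
        ~q1 = False
    ~q4 | (~q0 -> ~q2) = True
      ~q4 = True
      ~q0 -> ~q2 = False
        ~q0 = True
        ~q2 = False
  (q1 & ~q0) & (q4 | q1) = True
    q1 & ~q0 = True
      ~q0 = True
    q4 | q1 = True
Both conjuncts True, so the formula holds.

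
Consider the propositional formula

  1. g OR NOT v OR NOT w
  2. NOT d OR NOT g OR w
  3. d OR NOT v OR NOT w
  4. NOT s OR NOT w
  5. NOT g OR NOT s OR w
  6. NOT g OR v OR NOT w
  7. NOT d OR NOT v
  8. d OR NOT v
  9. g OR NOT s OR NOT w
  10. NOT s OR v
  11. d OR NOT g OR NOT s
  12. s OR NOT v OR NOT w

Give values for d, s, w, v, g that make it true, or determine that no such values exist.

d = False, s = False, w = False, v = False, g = True

Set d = False.
  then (d OR NOT v) forces v = False.
  then (NOT s OR v) forces s = False.
Set w = False.
Set g = True.
All clauses satisfied.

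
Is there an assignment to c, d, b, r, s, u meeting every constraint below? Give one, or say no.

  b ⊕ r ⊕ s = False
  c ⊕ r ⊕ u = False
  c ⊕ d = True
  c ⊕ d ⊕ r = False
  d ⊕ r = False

c: False, d: True, b: False, r: True, s: True, u: True

b ⊕ r ⊕ s = F ⊕ T ⊕ T = False ✓
c ⊕ r ⊕ u = F ⊕ T ⊕ T = False ✓
c ⊕ d = F ⊕ T = True ✓
c ⊕ d ⊕ r = F ⊕ T ⊕ T = False ✓
d ⊕ r = T ⊕ T = False ✓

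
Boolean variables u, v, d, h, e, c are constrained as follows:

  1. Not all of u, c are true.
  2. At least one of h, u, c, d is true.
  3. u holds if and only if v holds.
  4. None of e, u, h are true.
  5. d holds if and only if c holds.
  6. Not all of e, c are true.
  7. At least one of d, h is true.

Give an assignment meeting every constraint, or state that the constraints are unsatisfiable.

u: False, v: False, d: True, h: False, e: False, c: True

  (1) {u, c}: 1/2 true — not all ✓
  (2) {h, u, c, d}: 2 true — at least one ✓
  (3) u=F, v=F — same ✓
  (4) {e, u, h}: 0 true — none ✓
  (5) d=T, c=T — same ✓
  (6) {e, c}: 1/2 true — not all ✓
  (7) {d, h}: 1 true — at least one ✓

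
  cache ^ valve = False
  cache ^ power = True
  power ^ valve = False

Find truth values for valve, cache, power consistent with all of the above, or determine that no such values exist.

UNSATISFIABLE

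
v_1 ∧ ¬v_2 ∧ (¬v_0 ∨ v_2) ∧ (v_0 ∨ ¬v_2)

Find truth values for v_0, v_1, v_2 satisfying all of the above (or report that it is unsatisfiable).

v_0=F, v_1=T, v_2=F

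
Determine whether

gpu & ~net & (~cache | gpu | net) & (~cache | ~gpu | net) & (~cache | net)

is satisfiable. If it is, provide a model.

net = False; gpu = True; cache = False

Unit clause (gpu) forces gpu = True.
Unit clause (~net) forces net = False.
In (~cache | ~gpu | net) only ~cache is left, so cache = False.
Check each clause:
  (gpu): gpu holds.
  (~net): ~net holds.
  (~cache | gpu | net): ~cache holds.
  (~cache | ~gpu | net): ~cache holds.
  (~cache | net): ~cache holds.
All clauses satisfied.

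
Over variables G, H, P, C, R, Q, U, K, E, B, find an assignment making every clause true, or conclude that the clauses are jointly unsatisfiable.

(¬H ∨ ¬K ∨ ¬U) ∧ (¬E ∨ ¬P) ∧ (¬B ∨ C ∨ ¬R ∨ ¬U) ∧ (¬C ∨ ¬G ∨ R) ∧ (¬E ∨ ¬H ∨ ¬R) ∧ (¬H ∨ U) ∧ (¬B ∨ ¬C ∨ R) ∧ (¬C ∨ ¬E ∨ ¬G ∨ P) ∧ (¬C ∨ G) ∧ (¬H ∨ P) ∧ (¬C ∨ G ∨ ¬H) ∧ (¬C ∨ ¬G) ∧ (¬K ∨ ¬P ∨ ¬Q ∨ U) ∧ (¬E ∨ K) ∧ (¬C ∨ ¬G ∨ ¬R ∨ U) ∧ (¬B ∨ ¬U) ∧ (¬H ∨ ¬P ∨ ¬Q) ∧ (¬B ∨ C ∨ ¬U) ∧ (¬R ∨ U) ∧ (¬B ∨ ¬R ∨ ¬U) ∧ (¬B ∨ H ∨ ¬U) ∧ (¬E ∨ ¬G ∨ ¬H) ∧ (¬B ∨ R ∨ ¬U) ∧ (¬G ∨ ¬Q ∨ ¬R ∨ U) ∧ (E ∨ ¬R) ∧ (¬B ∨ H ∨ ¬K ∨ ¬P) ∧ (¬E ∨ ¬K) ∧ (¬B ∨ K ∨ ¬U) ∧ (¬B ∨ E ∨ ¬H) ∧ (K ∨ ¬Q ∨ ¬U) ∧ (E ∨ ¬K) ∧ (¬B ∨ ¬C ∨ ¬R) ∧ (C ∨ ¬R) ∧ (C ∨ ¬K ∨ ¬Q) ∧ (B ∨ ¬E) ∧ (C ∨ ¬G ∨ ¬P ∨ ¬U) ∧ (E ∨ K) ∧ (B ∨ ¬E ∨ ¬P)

Case K = True:
  (¬E ∨ ¬K) forces E = False.
  Clause (E ∨ ¬K) is falsified — contradiction.
Case K = False:
  (¬E ∨ K) forces E = False.
  Clause (E ∨ K) is falsified — contradiction.
Both cases fail, so the formula is unsatisfiable.

UNSATISFIABLE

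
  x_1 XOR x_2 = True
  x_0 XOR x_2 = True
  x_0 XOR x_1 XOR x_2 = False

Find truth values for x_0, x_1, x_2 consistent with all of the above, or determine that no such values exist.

x_0 = True; x_1 = True; x_2 = False

x_1 XOR x_2 = T XOR F = True ✓
x_0 XOR x_2 = T XOR F = True ✓
x_0 XOR x_1 XOR x_2 = T XOR T XOR F = False ✓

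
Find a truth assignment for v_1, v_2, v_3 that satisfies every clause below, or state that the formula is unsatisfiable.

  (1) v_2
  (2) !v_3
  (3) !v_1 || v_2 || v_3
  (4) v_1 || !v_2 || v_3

v_1: True, v_2: True, v_3: False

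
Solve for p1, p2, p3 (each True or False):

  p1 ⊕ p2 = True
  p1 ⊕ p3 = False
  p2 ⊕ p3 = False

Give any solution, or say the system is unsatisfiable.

The formula is unsatisfiable.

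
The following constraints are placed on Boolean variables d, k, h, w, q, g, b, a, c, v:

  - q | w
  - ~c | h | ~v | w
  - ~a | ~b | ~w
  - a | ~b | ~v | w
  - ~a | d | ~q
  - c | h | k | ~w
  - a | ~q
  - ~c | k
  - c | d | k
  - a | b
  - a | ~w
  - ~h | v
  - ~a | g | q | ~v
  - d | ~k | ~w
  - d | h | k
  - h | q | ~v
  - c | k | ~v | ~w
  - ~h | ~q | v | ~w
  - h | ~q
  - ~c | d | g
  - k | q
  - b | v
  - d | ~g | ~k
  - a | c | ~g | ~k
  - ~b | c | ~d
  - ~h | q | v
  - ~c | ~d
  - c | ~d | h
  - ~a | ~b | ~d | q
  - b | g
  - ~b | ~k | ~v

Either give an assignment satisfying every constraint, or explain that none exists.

Set d = True.
  then (~c | ~d) forces c = False.
  then (c | ~d | h) forces h = True.
  then (~h | v) forces v = True.
  then (~b | c | ~d) forces b = False.
  then (b | g) forces g = True.
  then (a | b) forces a = True.
Set k = True.
Set w = True.
Set q = False.
All clauses satisfied.

d=T; k=T; h=T; w=T; q=F; g=T; b=F; a=T; c=F; v=T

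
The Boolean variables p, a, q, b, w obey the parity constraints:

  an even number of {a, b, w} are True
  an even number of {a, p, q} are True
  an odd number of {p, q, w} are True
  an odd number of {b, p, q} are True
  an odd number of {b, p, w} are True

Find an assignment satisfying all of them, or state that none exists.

p=T, a=F, q=T, b=T, w=T

{a, b, w}: 2 true → even ✓
{a, p, q}: 2 true → even ✓
{p, q, w}: 3 true → odd ✓
{b, p, q}: 3 true → odd ✓
{b, p, w}: 3 true → odd ✓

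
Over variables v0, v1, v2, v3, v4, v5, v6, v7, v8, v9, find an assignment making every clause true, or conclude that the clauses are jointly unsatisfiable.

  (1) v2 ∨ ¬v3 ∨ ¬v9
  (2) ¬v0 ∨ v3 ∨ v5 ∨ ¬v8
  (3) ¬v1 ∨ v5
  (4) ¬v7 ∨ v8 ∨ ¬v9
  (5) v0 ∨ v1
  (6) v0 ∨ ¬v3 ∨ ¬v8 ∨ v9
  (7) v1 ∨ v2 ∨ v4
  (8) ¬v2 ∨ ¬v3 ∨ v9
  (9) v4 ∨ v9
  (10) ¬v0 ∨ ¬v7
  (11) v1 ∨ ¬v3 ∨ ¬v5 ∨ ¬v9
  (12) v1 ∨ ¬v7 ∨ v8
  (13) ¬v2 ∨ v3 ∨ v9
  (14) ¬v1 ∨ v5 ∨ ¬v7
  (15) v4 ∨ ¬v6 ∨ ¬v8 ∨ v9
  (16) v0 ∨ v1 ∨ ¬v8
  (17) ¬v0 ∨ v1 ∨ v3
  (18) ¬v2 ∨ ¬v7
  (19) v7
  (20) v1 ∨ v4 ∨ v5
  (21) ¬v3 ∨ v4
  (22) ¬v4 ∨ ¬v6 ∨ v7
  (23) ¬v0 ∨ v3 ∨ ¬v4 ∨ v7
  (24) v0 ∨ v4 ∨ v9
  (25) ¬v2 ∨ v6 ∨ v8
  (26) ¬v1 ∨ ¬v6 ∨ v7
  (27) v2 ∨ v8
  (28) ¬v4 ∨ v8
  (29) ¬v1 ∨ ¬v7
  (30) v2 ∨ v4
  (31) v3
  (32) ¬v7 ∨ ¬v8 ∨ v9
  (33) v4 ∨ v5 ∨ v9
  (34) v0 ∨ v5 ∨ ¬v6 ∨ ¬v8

No satisfying assignment exists.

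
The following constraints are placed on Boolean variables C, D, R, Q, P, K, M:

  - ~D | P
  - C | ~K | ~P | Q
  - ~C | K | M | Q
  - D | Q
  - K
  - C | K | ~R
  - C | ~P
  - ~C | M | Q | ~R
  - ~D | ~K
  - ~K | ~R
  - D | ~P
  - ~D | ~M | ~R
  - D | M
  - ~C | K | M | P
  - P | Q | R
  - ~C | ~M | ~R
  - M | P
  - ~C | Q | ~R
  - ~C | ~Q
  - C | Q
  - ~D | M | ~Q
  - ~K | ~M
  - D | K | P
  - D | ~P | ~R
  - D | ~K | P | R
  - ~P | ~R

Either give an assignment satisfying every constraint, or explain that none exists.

No satisfying assignment exists.

Case M = True:
  (K) forces K = True.
  Clause (~K | ~M) is falsified — contradiction.
Case M = False:
  (K) forces K = True.
  (~D | ~K) forces D = False.
  Clause (D | M) is falsified — contradiction.
Both cases fail, so the formula is unsatisfiable.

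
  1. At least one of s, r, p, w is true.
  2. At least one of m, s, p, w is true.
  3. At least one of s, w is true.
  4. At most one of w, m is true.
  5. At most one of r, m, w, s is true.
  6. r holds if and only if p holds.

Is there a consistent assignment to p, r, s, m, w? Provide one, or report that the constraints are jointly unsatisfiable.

p=F, r=F, s=T, m=F, w=F

  (1) {s, r, p, w}: 1 true — at least one ✓
  (2) {m, s, p, w}: 1 true — at least one ✓
  (3) {s, w}: 1 true — at least one ✓
  (4) {w, m}: 0 true — at most one ✓
  (5) {r, m, w, s}: 1 true — at most one ✓
  (6) r=F, p=F — same ✓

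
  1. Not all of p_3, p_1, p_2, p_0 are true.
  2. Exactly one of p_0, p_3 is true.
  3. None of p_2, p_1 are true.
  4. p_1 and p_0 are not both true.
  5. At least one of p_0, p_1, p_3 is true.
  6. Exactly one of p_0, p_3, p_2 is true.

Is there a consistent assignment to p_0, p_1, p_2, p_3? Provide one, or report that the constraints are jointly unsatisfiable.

p_0=F, p_1=F, p_2=F, p_3=T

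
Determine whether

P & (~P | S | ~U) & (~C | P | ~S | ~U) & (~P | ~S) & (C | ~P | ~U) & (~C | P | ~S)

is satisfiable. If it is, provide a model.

C=T, P=T, S=F, U=F

Unit clause (P) forces P = True.
In (~P | ~S) only ~S is left, so S = False.
In (~P | S | ~U) only ~U is left, so U = False.
Set C = True.
Check each clause:
  (P): P holds.
  (~P | S | ~U): ~U holds.
  (~C | P | ~S | ~U): P holds.
  (~P | ~S): ~S holds.
  (C | ~P | ~U): C holds.
  (~C | P | ~S): P holds.
All clauses satisfied.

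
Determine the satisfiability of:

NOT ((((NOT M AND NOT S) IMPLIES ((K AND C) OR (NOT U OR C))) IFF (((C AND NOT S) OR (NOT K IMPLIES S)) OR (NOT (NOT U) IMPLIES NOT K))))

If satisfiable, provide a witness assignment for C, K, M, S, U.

C: False, K: False, M: False, S: False, U: True

  NOT ((((NOT M AND NOT S) IMPLIES ((K AND C) OR (NOT U OR C))) IFF (((C AND NOT S) OR (NOT K IMPLIES S)) OR (NOT (NOT U) IMPLIES NOT K)))) = True
    ((NOT M AND NOT S) IMPLIES ((K AND C) OR (NOT U OR C))) IFF (((C AND NOT S) OR (NOT K IMPLIES S)) OR (NOT (NOT U) IMPLIES NOT K)) = False
      (NOT M AND NOT S) IMPLIES ((K AND C) OR (NOT U OR C)) = False
        NOT M AND NOT S = True
          NOT M = True
          NOT S = True
        (K AND C) OR (NOT U OR C) = False
          K AND C = False
          NOT U OR C = False
            NOT U = False
      ((C AND NOT S) OR (NOT K IMPLIES S)) OR (NOT (NOT U) IMPLIES NOT K) = True
        (C AND NOT S) OR (NOT K IMPLIES S) = False
          C AND NOT S = False
            NOT S = True
          NOT K IMPLIES S = False
            NOT K = True
        NOT (NOT U) IMPLIES NOT K = True
          NOT (NOT U) = True
            NOT U = False
          NOT K = True
The formula evaluates to True.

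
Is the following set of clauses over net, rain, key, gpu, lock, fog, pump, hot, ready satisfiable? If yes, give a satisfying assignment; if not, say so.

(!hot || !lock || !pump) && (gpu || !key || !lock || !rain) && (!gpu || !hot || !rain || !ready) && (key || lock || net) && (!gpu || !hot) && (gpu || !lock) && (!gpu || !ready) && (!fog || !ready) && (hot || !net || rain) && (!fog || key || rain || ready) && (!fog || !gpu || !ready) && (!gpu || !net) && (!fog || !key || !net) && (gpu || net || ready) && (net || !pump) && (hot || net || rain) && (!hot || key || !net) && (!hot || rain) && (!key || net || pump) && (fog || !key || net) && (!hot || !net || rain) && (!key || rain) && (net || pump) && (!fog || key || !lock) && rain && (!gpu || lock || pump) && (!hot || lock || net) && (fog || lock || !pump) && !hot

Unit clause (rain) forces rain = True.
Unit clause (!hot) forces hot = False.
Try net = False:
  (net || !pump) forces pump = False.
  clause (net || pump) is falsified — backtrack.
So net = True.
  then (!gpu || !net) forces gpu = False.
  then (gpu || !lock) forces lock = False.
Set key = False.
Set fog = True.
  then (!fog || !ready) forces ready = False.
Set pump = False.
All clauses satisfied.

net = True, rain = True, key = False, gpu = False, lock = False, fog = True, pump = False, hot = False, ready = False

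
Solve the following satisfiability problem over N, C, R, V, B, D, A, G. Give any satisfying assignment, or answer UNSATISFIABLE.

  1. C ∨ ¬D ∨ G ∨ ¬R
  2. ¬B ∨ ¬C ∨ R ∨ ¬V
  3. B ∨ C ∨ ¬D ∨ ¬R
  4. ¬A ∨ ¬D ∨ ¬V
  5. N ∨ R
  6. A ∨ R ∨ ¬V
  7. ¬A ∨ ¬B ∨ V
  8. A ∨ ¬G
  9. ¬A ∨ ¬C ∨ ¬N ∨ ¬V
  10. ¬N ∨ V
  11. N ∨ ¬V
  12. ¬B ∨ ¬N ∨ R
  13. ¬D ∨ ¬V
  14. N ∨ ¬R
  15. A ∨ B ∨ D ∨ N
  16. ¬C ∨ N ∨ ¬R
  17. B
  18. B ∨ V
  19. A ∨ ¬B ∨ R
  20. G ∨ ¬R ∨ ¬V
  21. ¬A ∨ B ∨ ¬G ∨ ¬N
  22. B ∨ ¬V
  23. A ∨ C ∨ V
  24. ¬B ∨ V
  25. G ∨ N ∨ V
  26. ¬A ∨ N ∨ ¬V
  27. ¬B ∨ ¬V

Unsatisfiable

Case B = True:
  (¬B ∨ V) forces V = True.
  Clause (¬B ∨ ¬V) is falsified — contradiction.
Case B = False:
  Clause (B) is falsified — contradiction.
Both cases fail, so the formula is unsatisfiable.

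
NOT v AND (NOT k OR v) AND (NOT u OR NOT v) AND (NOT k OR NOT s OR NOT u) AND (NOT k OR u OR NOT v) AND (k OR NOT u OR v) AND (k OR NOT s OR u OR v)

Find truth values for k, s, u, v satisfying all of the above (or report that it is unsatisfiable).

k=F, s=F, u=F, v=F

Unit clause (NOT v) forces v = False.
In (NOT k OR v) only NOT k is left, so k = False.
In (k OR NOT u OR v) only NOT u is left, so u = False.
In (k OR NOT s OR u OR v) only NOT s is left, so s = False.
Check each clause:
  (NOT v): NOT v holds.
  (NOT k OR v): NOT k holds.
  (NOT u OR NOT v): NOT u holds.
  (NOT k OR NOT s OR NOT u): NOT k holds.
  (NOT k OR u OR NOT v): NOT k holds.
  (k OR NOT u OR v): NOT u holds.
  (k OR NOT s OR u OR v): NOT s holds.
All clauses satisfied.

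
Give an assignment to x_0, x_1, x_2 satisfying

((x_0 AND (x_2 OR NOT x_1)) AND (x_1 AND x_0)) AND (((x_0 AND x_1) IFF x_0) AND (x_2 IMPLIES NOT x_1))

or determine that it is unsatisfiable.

The formula is unsatisfiable.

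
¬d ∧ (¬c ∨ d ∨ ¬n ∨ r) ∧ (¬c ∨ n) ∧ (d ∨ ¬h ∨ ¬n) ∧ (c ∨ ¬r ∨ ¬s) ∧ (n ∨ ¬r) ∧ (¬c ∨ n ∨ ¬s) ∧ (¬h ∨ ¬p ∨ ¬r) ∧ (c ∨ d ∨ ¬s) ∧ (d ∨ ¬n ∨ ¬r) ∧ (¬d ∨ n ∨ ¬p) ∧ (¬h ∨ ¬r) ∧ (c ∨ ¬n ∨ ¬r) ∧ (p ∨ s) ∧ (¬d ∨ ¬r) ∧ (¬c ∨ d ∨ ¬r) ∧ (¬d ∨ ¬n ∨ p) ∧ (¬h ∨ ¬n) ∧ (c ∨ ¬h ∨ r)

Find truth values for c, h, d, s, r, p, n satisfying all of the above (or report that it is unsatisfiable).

c=F; h=F; d=F; s=F; r=F; p=T; n=F

Unit clause (¬d) forces d = False.
Try c = True:
  (¬c ∨ n) forces n = True.
  (¬c ∨ d ∨ ¬n ∨ r) forces r = True.
  clause (d ∨ ¬n ∨ ¬r) is falsified — backtrack.
So c = False.
  then (c ∨ d ∨ ¬s) forces s = False.
  then (p ∨ s) forces p = True.
Set h = False.
Set r = False.
Set n = False.
All clauses satisfied.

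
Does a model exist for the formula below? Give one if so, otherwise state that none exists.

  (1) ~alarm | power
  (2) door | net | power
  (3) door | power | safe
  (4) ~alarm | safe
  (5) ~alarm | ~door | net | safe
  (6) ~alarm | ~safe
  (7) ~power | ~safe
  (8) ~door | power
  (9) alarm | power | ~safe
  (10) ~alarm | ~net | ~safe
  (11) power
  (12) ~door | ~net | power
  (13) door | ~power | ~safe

Unit clause (power) forces power = True.
In (~power | ~safe) only ~safe is left, so safe = False.
In (~alarm | safe) only ~alarm is left, so alarm = False.
Set door = False.
Set net = True.
All clauses satisfied.

power=T; safe=F; door=F; net=T; alarm=F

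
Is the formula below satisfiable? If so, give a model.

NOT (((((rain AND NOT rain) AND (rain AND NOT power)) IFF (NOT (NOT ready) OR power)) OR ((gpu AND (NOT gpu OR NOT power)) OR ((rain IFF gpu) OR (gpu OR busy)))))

ready = False, power = True, rain = True, busy = False, gpu = False

  NOT (((((rain AND NOT rain) AND (rain AND NOT power)) IFF (NOT (NOT ready) OR power)) OR ((gpu AND (NOT gpu OR NOT power)) OR ((rain IFF gpu) OR (gpu OR busy))))) = True
    (((rain AND NOT rain) AND (rain AND NOT power)) IFF (NOT (NOT ready) OR power)) OR ((gpu AND (NOT gpu OR NOT power)) OR ((rain IFF gpu) OR (gpu OR busy))) = False
      ((rain AND NOT rain) AND (rain AND NOT power)) IFF (NOT (NOT ready) OR power) = False
        (rain AND NOT rain) AND (rain AND NOT power) = False
          rain AND NOT rain = False
            NOT rain = False
          rain AND NOT power = False
            NOT power = False
        NOT (NOT ready) OR power = True
          NOT (NOT ready) = False
            NOT ready = True
      (gpu AND (NOT gpu OR NOT power)) OR ((rain IFF gpu) OR (gpu OR busy)) = False
        gpu AND (NOT gpu OR NOT power) = False
          NOT gpu OR NOT power = True
            NOT gpu = True
            NOT power = False
        (rain IFF gpu) OR (gpu OR busy) = False
          rain IFF gpu = False
          gpu OR busy = False
The formula evaluates to True.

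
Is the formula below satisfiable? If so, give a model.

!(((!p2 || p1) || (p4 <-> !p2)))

p1: False, p2: True, p4: True

  !(((!p2 || p1) || (p4 <-> !p2))) = True
    (!p2 || p1) || (p4 <-> !p2) = False
      !p2 || p1 = False
        !p2 = False
      p4 <-> !p2 = False
        !p2 = False
The formula evaluates to True.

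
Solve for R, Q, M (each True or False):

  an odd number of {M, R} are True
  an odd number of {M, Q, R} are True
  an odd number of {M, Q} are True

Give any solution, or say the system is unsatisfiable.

R: False, Q: False, M: True

{M, R}: 1 true → odd ✓
{M, Q, R}: 1 true → odd ✓
{M, Q}: 1 true → odd ✓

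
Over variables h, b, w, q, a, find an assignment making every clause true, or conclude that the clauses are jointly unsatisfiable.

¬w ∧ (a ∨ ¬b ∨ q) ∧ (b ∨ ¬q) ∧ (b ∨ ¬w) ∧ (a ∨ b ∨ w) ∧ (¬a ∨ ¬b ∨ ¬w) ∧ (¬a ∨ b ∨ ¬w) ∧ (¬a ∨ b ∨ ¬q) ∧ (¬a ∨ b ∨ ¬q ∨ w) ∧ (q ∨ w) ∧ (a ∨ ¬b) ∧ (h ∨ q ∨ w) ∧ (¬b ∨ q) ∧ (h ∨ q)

h: True, b: True, w: False, q: True, a: True

Unit clause (¬w) forces w = False.
In (q ∨ w) only q is left, so q = True.
In (b ∨ ¬q) only b is left, so b = True.
In (a ∨ ¬b) only a is left, so a = True.
Set h = True.
All clauses satisfied.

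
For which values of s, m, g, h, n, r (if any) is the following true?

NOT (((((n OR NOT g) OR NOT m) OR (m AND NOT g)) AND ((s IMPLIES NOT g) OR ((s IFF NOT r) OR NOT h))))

s: False; m: True; g: True; h: True; n: False; r: True

  NOT (((((n OR NOT g) OR NOT m) OR (m AND NOT g)) AND ((s IMPLIES NOT g) OR ((s IFF NOT r) OR NOT h)))) = True
    (((n OR NOT g) OR NOT m) OR (m AND NOT g)) AND ((s IMPLIES NOT g) OR ((s IFF NOT r) OR NOT h)) = False
      ((n OR NOT g) OR NOT m) OR (m AND NOT g) = False
        (n OR NOT g) OR NOT m = False
          n OR NOT g = False
            NOT g = False
          NOT m = False
        m AND NOT g = False
          NOT g = False
      (s IMPLIES NOT g) OR ((s IFF NOT r) OR NOT h) = True
        s IMPLIES NOT g = True
          NOT g = False
        (s IFF NOT r) OR NOT h = True
          s IFF NOT r = True
            NOT r = False
          NOT h = False
The formula evaluates to True.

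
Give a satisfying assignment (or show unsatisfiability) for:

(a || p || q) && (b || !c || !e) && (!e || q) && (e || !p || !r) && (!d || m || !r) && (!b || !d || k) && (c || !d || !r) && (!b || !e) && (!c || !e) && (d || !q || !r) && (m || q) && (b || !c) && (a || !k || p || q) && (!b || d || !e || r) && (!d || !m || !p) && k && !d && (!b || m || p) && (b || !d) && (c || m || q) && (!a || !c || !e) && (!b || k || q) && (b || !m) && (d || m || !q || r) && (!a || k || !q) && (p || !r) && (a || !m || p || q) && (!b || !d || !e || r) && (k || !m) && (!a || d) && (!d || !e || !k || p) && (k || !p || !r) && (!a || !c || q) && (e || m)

r: False, b: True, p: True, k: True, a: False, e: False, c: False, m: True, q: False, d: False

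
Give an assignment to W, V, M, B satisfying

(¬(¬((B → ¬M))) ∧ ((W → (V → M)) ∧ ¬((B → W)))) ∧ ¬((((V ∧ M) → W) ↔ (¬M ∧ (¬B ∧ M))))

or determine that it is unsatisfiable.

W = False, V = True, M = False, B = True

  ¬(¬((B → ¬M))) ∧ ((W → (V → M)) ∧ ¬((B → W))) = True
    ¬(¬((B → ¬M))) = True
      ¬((B → ¬M)) = False
        B → ¬M = True
          ¬M = True
    (W → (V → M)) ∧ ¬((B → W)) = True
      W → (V → M) = True
        V → M = False
      ¬((B → W)) = True
        B → W = False
  ¬((((V ∧ M) → W) ↔ (¬M ∧ (¬B ∧ M)))) = True
    ((V ∧ M) → W) ↔ (¬M ∧ (¬B ∧ M)) = False
      (V ∧ M) → W = True
        V ∧ M = False
      ¬M ∧ (¬B ∧ M) = False
        ¬M = True
        ¬B ∧ M = False
          ¬B = False
Both conjuncts True, so the formula holds.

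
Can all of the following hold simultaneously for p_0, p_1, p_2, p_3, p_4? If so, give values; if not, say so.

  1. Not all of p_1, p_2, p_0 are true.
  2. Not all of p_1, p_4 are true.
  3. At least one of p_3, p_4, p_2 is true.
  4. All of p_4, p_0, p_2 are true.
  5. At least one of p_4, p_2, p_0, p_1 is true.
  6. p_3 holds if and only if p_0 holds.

p_0 = True; p_1 = False; p_2 = True; p_3 = True; p_4 = True

  (1) {p_1, p_2, p_0}: 2/3 true — not all ✓
  (2) {p_1, p_4}: 1/2 true — not all ✓
  (3) {p_3, p_4, p_2}: 3 true — at least one ✓
  (4) {p_4, p_0, p_2}: all 3 true ✓
  (5) {p_4, p_2, p_0, p_1}: 3 true — at least one ✓
  (6) p_3=T, p_0=T — same ✓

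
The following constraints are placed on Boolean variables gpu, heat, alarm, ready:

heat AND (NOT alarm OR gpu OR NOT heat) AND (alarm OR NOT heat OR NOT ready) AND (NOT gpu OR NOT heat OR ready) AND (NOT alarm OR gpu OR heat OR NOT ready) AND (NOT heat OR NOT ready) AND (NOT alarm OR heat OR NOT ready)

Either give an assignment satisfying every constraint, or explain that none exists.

Unit clause (heat) forces heat = True.
In (NOT heat OR NOT ready) only NOT ready is left, so ready = False.
In (NOT gpu OR NOT heat OR ready) only NOT gpu is left, so gpu = False.
In (NOT alarm OR gpu OR NOT heat) only NOT alarm is left, so alarm = False.
All clauses satisfied.

gpu: False, heat: True, alarm: False, ready: False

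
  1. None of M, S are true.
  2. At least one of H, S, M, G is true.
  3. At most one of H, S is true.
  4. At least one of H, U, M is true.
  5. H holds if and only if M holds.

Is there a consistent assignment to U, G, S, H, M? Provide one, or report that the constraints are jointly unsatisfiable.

U=T, G=T, S=F, H=F, M=F

  (1) {M, S}: 0 true — none ✓
  (2) {H, S, M, G}: 1 true — at least one ✓
  (3) {H, S}: 0 true — at most one ✓
  (4) {H, U, M}: 1 true — at least one ✓
  (5) H=F, M=F — same ✓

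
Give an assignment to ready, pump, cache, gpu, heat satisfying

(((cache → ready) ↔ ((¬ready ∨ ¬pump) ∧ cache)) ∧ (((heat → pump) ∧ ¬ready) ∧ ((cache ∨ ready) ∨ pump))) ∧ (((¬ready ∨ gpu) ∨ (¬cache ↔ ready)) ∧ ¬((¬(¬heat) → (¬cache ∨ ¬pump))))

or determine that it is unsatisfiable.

Case ready = True: the conjunct ¬ready is False.
Case ready = False: the formula simplifies to ((¬cache ↔ cache) ∧ ((heat → pump) ∧ (cache ∨ pump))) ∧ ¬((¬(¬heat) → (¬cache ∨ ¬pump))).
  cache = True: the conjunct ¬cache ↔ cache becomes ¬True ↔ True = False.
  cache = False: the conjunct ¬cache ↔ cache becomes ¬False ↔ False = False.
Both cases fail — unsatisfiable.

No satisfying assignment exists.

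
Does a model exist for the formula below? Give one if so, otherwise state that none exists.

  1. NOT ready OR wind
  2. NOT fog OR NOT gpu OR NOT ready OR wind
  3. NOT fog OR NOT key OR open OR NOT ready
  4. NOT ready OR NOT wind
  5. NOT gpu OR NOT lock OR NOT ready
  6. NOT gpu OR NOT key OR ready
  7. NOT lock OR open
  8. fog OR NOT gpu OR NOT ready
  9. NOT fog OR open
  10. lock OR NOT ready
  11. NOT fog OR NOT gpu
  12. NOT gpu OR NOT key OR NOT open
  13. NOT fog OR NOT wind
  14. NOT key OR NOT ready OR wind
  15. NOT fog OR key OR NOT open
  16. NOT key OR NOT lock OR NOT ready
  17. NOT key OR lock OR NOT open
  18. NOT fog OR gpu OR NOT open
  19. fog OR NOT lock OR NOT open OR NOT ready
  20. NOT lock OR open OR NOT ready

Try fog = True:
  (NOT fog OR open) forces open = True.
  (NOT fog OR NOT gpu) forces gpu = False.
  clause (NOT fog OR gpu OR NOT open) is falsified — backtrack.
So fog = False.
Set gpu = True.
  then (fog OR NOT gpu OR NOT ready) forces ready = False.
  then (NOT gpu OR NOT key OR ready) forces key = False.
Set lock = True.
  then (NOT lock OR open) forces open = True.
Set wind = True.
All clauses satisfied.

fog=F; gpu=T; lock=T; key=F; ready=F; wind=T; open=T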